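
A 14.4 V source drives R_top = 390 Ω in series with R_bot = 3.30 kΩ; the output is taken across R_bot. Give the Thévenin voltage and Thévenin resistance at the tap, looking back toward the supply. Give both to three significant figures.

V_th = 12.9 V, R_th = 349 Ω

V_th is the open-circuit tap voltage: 14.4 × 3300/(390 + 3300) = 12.9 V.
With the supply zeroed, R_top and R_bot appear in parallel from the tap: R_th = R_top‖R_bot = (390 × 3300)/3690 = 349 Ω.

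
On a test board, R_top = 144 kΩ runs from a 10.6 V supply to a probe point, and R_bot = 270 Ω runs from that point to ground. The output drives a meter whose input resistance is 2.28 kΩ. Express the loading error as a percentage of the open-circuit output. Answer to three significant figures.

Unloaded V = 10.6 × 270/144300 = 0.019838 V.
Loaded: R_bot‖R_L = 241.4 Ω, giving V = 10.6 × 241.4/144200 = 0.017741 V.
Drop = (0.019838 − 0.017741) / 0.019838 = 10.6 %.

10.6 %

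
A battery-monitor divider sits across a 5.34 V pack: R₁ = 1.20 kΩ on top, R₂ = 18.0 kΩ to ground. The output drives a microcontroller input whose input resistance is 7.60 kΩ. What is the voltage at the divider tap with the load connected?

The load sits in parallel with R₂: R₂‖R_L = (18.0 × 7.60) / (18.0 + 7.60) = 5.344 kΩ.
V_out = 5.34 × 5.344 / (1.20 + 5.344) = 5.34 × 5.344/6.544 = 4.36 V.

V_out ≈ 4.36 V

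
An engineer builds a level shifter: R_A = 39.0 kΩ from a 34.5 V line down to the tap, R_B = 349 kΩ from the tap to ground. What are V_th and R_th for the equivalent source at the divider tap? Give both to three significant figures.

V_th is the open-circuit tap voltage: 34.5 × 349/(39.0 + 349) = 31.0 V.
With the supply zeroed, R_A and R_B appear in parallel from the tap: R_th = R_A‖R_B = (39.0 × 349)/388.0 = 35.1 kΩ.

V_th = 31.0 V, R_th = 35.1 kΩ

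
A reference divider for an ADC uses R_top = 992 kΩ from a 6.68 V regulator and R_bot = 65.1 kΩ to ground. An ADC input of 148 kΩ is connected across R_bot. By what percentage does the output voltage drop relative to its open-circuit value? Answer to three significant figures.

The divider's output (Thévenin) resistance is R_top‖R_bot = 61.09 kΩ.
Fractional drop under load = R_th/(R_th + R_L) = 61.09 / (61.09 + 148) = 0.2922.
So the output falls by 29.2 %.

29.2 %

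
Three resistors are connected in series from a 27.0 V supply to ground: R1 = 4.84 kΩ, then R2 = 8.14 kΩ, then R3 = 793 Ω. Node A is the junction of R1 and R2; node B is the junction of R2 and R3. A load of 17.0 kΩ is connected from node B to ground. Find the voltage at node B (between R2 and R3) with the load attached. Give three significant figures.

V ≈ 1.49 V

At node B, R3 is in parallel with the load: R3‖R_L = 757.7 Ω.
Below node A the resistance is R2 + (R3‖R_L) = 8898 Ω, so V_A = 27.0 × 8898/13740 = 17.49 V.
Then V_B = V_A × (R3‖R_L)/(R2 + R3‖R_L) = 17.49 × 757.7/8898 = 1.49 V.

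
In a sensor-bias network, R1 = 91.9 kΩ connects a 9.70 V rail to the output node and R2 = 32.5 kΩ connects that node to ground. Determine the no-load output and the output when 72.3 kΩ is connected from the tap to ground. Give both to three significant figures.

Open-circuit: V = 9.70 × 32.5/(91.9 + 32.5) = 2.53 V.
With the load, R2 becomes R2‖R_L = 22.42 kΩ, so V = 9.70 × 22.42/114.3 = 1.90 V.

Unloaded: 2.53 V; loaded: 1.90 V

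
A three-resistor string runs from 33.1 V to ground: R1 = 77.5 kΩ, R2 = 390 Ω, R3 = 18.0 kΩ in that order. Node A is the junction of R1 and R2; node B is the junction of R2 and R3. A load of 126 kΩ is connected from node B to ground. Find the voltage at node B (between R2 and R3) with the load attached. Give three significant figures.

V ≈ 5.57 V

At node B, R3 is in parallel with the load: R3‖R_L = 15750 Ω.
Below node A the resistance is R2 + (R3‖R_L) = 16140 Ω, so V_A = 33.1 × 16140/93640 = 5.705 V.
Then V_B = V_A × (R3‖R_L)/(R2 + R3‖R_L) = 5.705 × 15750/16140 = 5.57 V.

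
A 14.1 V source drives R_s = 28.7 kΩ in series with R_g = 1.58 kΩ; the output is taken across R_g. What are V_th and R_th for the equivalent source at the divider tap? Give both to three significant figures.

V_th = 0.736 V, R_th = 1.50 kΩ

V_th is the open-circuit tap voltage: 14.1 × 1.58/(28.7 + 1.58) = 0.736 V.
With the supply zeroed, R_s and R_g appear in parallel from the tap: R_th = R_s‖R_g = (28.7 × 1.58)/30.28 = 1.50 kΩ.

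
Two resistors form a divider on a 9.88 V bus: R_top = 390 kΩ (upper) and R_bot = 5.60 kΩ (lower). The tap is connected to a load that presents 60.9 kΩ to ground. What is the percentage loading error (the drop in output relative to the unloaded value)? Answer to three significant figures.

The divider's output (Thévenin) resistance is R_top‖R_bot = 5.521 kΩ.
Fractional drop under load = R_th/(R_th + R_L) = 5.521 / (5.521 + 60.9) = 0.08312.
So the output falls by 8.31 %.

8.31 %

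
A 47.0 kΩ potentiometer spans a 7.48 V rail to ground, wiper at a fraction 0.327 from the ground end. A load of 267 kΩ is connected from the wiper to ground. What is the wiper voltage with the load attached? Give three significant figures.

V ≈ 2.35 V

The wiper splits the pot into (1−α)R = 31.63 kΩ above and αR = 15.37 kΩ below.
Lower section ‖ load = 14.53 kΩ.
V_wiper = 7.48 × 14.53/(31.63 + 14.53) = 2.35 V.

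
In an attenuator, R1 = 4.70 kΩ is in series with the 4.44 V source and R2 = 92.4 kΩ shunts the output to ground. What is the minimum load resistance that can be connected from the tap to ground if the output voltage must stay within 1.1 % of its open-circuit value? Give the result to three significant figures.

Output resistance R_th = R1‖R2 = (4.70 × 92.4)/97.10 = 4.473 kΩ.
The fractional drop is R_th/(R_th + R_L); requiring this ≤ 0.0110 gives R_L ≥ R_th(1/0.0110 − 1) = 4.473 × 89.91 = 402 kΩ.

R_L(min) ≈ 402 kΩ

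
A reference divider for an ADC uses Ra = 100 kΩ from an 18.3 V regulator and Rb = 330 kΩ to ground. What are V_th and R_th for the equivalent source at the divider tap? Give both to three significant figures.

V_th is the open-circuit tap voltage: 18.3 × 330/(100 + 330) = 14.0 V.
With the supply zeroed, Ra and Rb appear in parallel from the tap: R_th = Ra‖Rb = (100 × 330)/430.0 = 76.7 kΩ.

V_th = 14.0 V, R_th = 76.7 kΩ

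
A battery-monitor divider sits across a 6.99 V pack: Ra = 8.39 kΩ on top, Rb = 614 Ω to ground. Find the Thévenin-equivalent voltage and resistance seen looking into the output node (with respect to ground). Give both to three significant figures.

V_th = 0.477 V, R_th = 572 Ω

V_th is the open-circuit tap voltage: 6.99 × 614/(8390 + 614) = 0.477 V.
With the supply zeroed, Ra and Rb appear in parallel from the tap: R_th = Ra‖Rb = (8390 × 614)/9004 = 572 Ω.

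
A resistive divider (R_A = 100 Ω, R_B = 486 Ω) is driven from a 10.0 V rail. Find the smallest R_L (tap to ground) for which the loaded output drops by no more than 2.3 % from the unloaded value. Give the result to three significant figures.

Output resistance R_th = R_A‖R_B = (100 × 486)/586.0 = 82.94 Ω.
The fractional drop is R_th/(R_th + R_L); requiring this ≤ 0.0230 gives R_L ≥ R_th(1/0.0230 − 1) = 82.94 × 42.48 = 3.52 kΩ.

R_L(min) ≈ 3.52 kΩ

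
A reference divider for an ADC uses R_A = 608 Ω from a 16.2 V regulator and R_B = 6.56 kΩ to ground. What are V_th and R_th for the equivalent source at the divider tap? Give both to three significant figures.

V_th is the open-circuit tap voltage: 16.2 × 6560/(608 + 6560) = 14.8 V.
With the supply zeroed, R_A and R_B appear in parallel from the tap: R_th = R_A‖R_B = (608 × 6560)/7168 = 556 Ω.

V_th = 14.8 V, R_th = 556 Ω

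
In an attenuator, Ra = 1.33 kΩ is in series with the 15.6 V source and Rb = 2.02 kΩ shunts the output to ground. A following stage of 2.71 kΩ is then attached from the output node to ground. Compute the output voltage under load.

The load sits in parallel with Rb: Rb‖R_L = (2.02 × 2.71) / (2.02 + 2.71) = 1.157 kΩ.
V_out = 15.6 × 1.157 / (1.33 + 1.157) = 15.6 × 1.157/2.487 = 7.26 V.

V_out ≈ 7.26 V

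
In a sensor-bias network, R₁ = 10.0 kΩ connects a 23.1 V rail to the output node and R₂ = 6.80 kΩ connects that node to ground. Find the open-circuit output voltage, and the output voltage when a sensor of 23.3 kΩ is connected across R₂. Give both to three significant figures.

Open-circuit: V = 23.1 × 6.80/(10.0 + 6.80) = 9.35 V.
With the load, R₂ becomes R₂‖R_L = 5.264 kΩ, so V = 23.1 × 5.264/15.26 = 7.97 V.

Unloaded: 9.35 V; loaded: 7.97 V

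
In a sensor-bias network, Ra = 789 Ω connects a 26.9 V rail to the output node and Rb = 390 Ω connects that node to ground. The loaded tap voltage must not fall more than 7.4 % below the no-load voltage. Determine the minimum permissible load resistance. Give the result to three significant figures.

Output resistance R_th = Ra‖Rb = (789 × 390)/1179 = 261.0 Ω.
The fractional drop is R_th/(R_th + R_L); requiring this ≤ 0.0740 gives R_L ≥ R_th(1/0.0740 − 1) = 261.0 × 12.51 = 3.27 kΩ.

R_L(min) ≈ 3.27 kΩ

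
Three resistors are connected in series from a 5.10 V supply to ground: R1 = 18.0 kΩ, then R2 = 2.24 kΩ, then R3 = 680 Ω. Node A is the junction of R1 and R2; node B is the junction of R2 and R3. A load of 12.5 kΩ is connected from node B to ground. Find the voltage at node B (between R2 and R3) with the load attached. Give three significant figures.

At node B, R3 is in parallel with the load: R3‖R_L = 644.9 Ω.
Below node A the resistance is R2 + (R3‖R_L) = 2885 Ω, so V_A = 5.10 × 2885/20880 = 0.7045 V.
Then V_B = V_A × (R3‖R_L)/(R2 + R3‖R_L) = 0.7045 × 644.9/2885 = 0.157 V.

V ≈ 0.157 V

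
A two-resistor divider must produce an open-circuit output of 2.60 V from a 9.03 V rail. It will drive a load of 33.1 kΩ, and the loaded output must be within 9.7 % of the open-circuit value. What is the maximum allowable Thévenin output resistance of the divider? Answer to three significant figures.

R_th ≤ 3.56 kΩ

Loading drop = R_th/(R_th + R_L) ≤ 0.0970, so R_th ≤ R_L · ε/(1−ε) = 33.1 kΩ × 0.0970/0.9030 = 3.56 kΩ.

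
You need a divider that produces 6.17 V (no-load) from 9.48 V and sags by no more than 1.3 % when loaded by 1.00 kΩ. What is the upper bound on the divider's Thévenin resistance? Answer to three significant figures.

R_th ≤ 13.2 Ω

Loading drop = R_th/(R_th + R_L) ≤ 0.0130, so R_th ≤ R_L · ε/(1−ε) = 1.00 kΩ × 0.0130/0.9870 = 13.2 Ω.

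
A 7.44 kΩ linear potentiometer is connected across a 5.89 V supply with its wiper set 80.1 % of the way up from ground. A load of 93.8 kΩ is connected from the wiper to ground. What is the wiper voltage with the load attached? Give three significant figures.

The wiper splits the pot into (1−α)R = 1.481 kΩ above and αR = 5.959 kΩ below.
Lower section ‖ load = 5.603 kΩ.
V_wiper = 5.89 × 5.603/(1.481 + 5.603) = 4.66 V.

V ≈ 4.66 V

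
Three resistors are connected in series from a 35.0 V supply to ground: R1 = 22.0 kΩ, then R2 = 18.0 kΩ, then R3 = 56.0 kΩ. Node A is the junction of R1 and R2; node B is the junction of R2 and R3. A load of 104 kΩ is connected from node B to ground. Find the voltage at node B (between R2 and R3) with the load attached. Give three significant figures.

At node B, R3 is in parallel with the load: R3‖R_L = 36.40 kΩ.
Below node A the resistance is R2 + (R3‖R_L) = 54.40 kΩ, so V_A = 35.0 × 54.40/76.40 = 24.92 V.
Then V_B = V_A × (R3‖R_L)/(R2 + R3‖R_L) = 24.92 × 36.40/54.40 = 16.7 V.

V ≈ 16.7 V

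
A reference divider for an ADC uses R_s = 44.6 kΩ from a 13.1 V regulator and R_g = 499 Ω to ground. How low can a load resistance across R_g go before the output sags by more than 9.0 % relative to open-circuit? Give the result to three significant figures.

R_L(min) ≈ 4.99 kΩ

Output resistance R_th = R_s‖R_g = (44600 × 499)/45100 = 493.5 Ω.
The fractional drop is R_th/(R_th + R_L); requiring this ≤ 0.0900 gives R_L ≥ R_th(1/0.0900 − 1) = 493.5 × 10.11 = 4.99 kΩ.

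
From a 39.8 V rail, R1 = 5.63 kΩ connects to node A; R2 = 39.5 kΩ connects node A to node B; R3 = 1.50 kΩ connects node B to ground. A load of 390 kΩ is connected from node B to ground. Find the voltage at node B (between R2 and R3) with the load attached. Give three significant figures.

V ≈ 1.28 V

At node B, R3 is in parallel with the load: R3‖R_L = 1.494 kΩ.
Below node A the resistance is R2 + (R3‖R_L) = 40.99 kΩ, so V_A = 39.8 × 40.99/46.62 = 34.99 V.
Then V_B = V_A × (R3‖R_L)/(R2 + R3‖R_L) = 34.99 × 1.494/40.99 = 1.28 V.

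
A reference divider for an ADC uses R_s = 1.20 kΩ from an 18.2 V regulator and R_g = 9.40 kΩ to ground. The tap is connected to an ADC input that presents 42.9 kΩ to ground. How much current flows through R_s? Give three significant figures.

R_g‖R_L = 7.711 kΩ, so the source sees R_s + R_g‖R_L = 8.911 kΩ.
I = 18.2 V / 8.911 kΩ = 2.04 mA.

I ≈ 2.04 mA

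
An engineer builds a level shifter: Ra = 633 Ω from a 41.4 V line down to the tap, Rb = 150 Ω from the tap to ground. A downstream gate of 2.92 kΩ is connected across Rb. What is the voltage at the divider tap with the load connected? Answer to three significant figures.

V_out ≈ 7.61 V

The load sits in parallel with Rb: Rb‖R_L = (150 × 2920) / (150 + 2920) = 142.7 Ω.
V_out = 41.4 × 142.7 / (633 + 142.7) = 41.4 × 142.7/775.7 = 7.61 V.
(Unloaded it would have been 7.93 V.)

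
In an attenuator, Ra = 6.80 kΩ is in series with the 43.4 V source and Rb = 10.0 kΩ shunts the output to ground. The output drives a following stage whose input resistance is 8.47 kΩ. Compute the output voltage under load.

V_out ≈ 17.5 V

The load sits in parallel with Rb: Rb‖R_L = (10.0 × 8.47) / (10.0 + 8.47) = 4.586 kΩ.
V_out = 43.4 × 4.586 / (6.80 + 4.586) = 43.4 × 4.586/11.39 = 17.5 V.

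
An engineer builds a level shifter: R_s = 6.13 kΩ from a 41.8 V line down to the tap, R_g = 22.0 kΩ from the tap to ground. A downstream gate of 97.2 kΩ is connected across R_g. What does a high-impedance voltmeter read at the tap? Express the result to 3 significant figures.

The load sits in parallel with R_g: R_g‖R_L = (22.0 × 97.2) / (22.0 + 97.2) = 17.94 kΩ.
V_out = 41.8 × 17.94 / (6.13 + 17.94) = 41.8 × 17.94/24.07 = 31.2 V.

V_out ≈ 31.2 V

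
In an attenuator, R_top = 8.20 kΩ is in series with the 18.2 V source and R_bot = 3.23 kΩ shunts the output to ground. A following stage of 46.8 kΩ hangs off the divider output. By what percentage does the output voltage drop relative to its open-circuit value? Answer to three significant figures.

The divider's output (Thévenin) resistance is R_top‖R_bot = 2.317 kΩ.
Fractional drop under load = R_th/(R_th + R_L) = 2.317 / (2.317 + 46.8) = 0.04718.
So the output falls by 4.72 %.

4.72 %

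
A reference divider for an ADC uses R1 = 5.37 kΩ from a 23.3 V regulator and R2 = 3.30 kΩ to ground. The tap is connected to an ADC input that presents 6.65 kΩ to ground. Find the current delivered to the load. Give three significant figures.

R2‖R_L = 2.206 kΩ; V_out = 23.3 × 2.206/7.576 = 6.784 V.
I_L = V_out / R_L = 6.784 / 6.65 kΩ = 1.02 mA.

I_L ≈ 1.02 mA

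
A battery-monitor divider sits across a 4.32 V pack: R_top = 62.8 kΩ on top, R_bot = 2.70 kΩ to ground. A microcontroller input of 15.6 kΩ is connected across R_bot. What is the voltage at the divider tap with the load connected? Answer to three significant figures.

V_out ≈ 0.153 V

The load sits in parallel with R_bot: R_bot‖R_L = (2.70 × 15.6) / (2.70 + 15.6) = 2.302 kΩ.
V_out = 4.32 × 2.302 / (62.8 + 2.302) = 4.32 × 2.302/65.10 = 0.153 V.
(Unloaded it would have been 0.178 V.)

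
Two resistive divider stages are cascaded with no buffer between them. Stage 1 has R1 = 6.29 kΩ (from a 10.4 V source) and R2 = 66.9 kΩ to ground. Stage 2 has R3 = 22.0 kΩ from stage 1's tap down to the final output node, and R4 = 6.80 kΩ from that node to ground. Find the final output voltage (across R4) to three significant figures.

Stage 2 presents R3+R4 = 28.80 kΩ as a load on stage 1's tap.
Stage 1's lower leg becomes R2‖(R3+R4) = 20.13 kΩ, so V_mid = 10.4 × 20.13/26.42 = 7.924 V.
Stage 2 is itself unloaded: V_out = V_mid × R4/(R3+R4) = 7.924 × 6.80/28.80 = 1.87 V.

V_out ≈ 1.87 V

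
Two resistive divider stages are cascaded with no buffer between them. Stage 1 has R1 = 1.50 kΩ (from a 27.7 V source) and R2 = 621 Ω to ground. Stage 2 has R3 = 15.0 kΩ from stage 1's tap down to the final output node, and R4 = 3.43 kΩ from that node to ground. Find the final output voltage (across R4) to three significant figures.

Stage 2 presents R3+R4 = 18430 Ω as a load on stage 1's tap.
Stage 1's lower leg becomes R2‖(R3+R4) = 600.8 Ω, so V_mid = 27.7 × 600.8/2101 = 7.921 V.
Stage 2 is itself unloaded: V_out = V_mid × R4/(R3+R4) = 7.921 × 3430/18430 = 1.47 V.

V_out ≈ 1.47 V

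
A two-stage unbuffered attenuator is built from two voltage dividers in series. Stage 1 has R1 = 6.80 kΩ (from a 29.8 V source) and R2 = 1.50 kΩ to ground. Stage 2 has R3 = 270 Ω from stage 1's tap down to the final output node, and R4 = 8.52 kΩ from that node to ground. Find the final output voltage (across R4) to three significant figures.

V_out ≈ 4.58 V

Stage 2 presents R3+R4 = 8790 Ω as a load on stage 1's tap.
Stage 1's lower leg becomes R2‖(R3+R4) = 1281 Ω, so V_mid = 29.8 × 1281/8081 = 4.725 V.
Stage 2 is itself unloaded: V_out = V_mid × R4/(R3+R4) = 4.725 × 8520/8790 = 4.58 V.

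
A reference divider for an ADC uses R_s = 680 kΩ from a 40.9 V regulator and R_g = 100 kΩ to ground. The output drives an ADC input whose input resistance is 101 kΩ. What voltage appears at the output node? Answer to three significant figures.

The load sits in parallel with R_g: R_g‖R_L = (100 × 101) / (100 + 101) = 50.25 kΩ.
V_out = 40.9 × 50.25 / (680 + 50.25) = 40.9 × 50.25/730.2 = 2.81 V.

V_out ≈ 2.81 V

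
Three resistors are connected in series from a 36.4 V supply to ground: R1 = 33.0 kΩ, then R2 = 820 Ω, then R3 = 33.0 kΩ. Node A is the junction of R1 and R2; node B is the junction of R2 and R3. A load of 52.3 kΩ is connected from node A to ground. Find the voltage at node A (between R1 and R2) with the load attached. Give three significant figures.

V ≈ 14.0 V

Below node A the series string R2+R3 = 33820 Ω sits in parallel with the 52300 Ω load: 20540 Ω.
V_A = 36.4 × 20540/(33000 + 20540) = 14.0 V.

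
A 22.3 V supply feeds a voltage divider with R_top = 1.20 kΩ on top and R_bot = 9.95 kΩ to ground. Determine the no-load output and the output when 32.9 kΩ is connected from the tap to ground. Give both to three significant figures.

Unloaded: 19.9 V; loaded: 19.3 V

Open-circuit: V = 22.3 × 9.95/(1.20 + 9.95) = 19.9 V.
With the load, R_bot becomes R_bot‖R_L = 7.640 kΩ, so V = 22.3 × 7.640/8.840 = 19.3 V.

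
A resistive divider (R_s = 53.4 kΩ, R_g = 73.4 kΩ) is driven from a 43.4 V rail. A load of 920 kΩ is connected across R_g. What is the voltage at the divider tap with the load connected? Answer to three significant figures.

The load sits in parallel with R_g: R_g‖R_L = (73.4 × 920) / (73.4 + 920) = 67.98 kΩ.
V_out = 43.4 × 67.98 / (53.4 + 67.98) = 43.4 × 67.98/121.4 = 24.3 V.

V_out ≈ 24.3 V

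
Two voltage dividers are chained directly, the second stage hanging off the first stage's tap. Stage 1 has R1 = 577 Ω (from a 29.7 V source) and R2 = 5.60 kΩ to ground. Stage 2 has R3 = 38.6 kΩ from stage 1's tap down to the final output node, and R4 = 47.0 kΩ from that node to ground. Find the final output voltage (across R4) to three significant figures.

Stage 2 presents R3+R4 = 85600 Ω as a load on stage 1's tap.
Stage 1's lower leg becomes R2‖(R3+R4) = 5256 Ω, so V_mid = 29.7 × 5256/5833 = 26.76 V.
Stage 2 is itself unloaded: V_out = V_mid × R4/(R3+R4) = 26.76 × 47000/85600 = 14.7 V.

V_out ≈ 14.7 V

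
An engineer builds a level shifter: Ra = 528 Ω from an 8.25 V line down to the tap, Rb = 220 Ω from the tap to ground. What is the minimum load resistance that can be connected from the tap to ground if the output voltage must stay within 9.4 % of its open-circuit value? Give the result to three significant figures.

R_L(min) ≈ 1.50 kΩ

Output resistance R_th = Ra‖Rb = (528 × 220)/748.0 = 155.3 Ω.
The fractional drop is R_th/(R_th + R_L); requiring this ≤ 0.0940 gives R_L ≥ R_th(1/0.0940 − 1) = 155.3 × 9.638 = 1.50 kΩ.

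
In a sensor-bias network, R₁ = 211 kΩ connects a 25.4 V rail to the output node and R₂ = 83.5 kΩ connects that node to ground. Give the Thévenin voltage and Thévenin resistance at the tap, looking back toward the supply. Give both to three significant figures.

V_th = 7.20 V, R_th = 59.8 kΩ

V_th is the open-circuit tap voltage: 25.4 × 83.5/(211 + 83.5) = 7.20 V.
With the supply zeroed, R₁ and R₂ appear in parallel from the tap: R_th = R₁‖R₂ = (211 × 83.5)/294.5 = 59.8 kΩ.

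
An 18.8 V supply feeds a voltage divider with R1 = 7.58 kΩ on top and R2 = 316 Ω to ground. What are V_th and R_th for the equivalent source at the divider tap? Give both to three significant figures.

V_th = 0.752 V, R_th = 303 Ω

V_th is the open-circuit tap voltage: 18.8 × 316/(7580 + 316) = 0.752 V.
With the supply zeroed, R1 and R2 appear in parallel from the tap: R_th = R1‖R2 = (7580 × 316)/7896 = 303 Ω.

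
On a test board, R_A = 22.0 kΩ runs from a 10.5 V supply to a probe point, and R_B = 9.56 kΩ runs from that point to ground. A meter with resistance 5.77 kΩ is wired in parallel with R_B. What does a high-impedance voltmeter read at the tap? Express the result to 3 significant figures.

The load sits in parallel with R_B: R_B‖R_L = (9.56 × 5.77) / (9.56 + 5.77) = 3.598 kΩ.
V_out = 10.5 × 3.598 / (22.0 + 3.598) = 10.5 × 3.598/25.60 = 1.48 V.
(Unloaded it would have been 3.18 V.)

V_out ≈ 1.48 V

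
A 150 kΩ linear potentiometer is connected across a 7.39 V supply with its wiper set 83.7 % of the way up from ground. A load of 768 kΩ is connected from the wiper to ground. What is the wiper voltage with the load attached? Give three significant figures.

V ≈ 6.02 V

The wiper splits the pot into (1−α)R = 24.45 kΩ above and αR = 125.5 kΩ below.
Lower section ‖ load = 107.9 kΩ.
V_wiper = 7.39 × 107.9/(24.45 + 107.9) = 6.02 V.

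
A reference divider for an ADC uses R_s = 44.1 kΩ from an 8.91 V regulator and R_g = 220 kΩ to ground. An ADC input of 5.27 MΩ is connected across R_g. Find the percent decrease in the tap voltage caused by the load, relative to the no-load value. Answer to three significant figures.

0.692 %

The divider's output (Thévenin) resistance is R_s‖R_g = 36.74 kΩ.
Fractional drop under load = R_th/(R_th + R_L) = 36.74 / (36.74 + 5270) = 0.006923.
So the output falls by 0.692 %.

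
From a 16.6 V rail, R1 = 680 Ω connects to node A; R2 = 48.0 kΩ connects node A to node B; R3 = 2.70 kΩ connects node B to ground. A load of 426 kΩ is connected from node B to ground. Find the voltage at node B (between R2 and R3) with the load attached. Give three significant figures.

V ≈ 0.867 V

At node B, R3 is in parallel with the load: R3‖R_L = 2683 Ω.
Below node A the resistance is R2 + (R3‖R_L) = 50680 Ω, so V_A = 16.6 × 50680/51360 = 16.38 V.
Then V_B = V_A × (R3‖R_L)/(R2 + R3‖R_L) = 16.38 × 2683/50680 = 0.867 V.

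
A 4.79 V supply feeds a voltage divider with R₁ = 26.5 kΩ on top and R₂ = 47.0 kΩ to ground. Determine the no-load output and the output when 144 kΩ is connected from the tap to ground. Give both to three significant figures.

Open-circuit: V = 4.79 × 47.0/(26.5 + 47.0) = 3.06 V.
With the load, R₂ becomes R₂‖R_L = 35.43 kΩ, so V = 4.79 × 35.43/61.93 = 2.74 V.

Unloaded: 3.06 V; loaded: 2.74 V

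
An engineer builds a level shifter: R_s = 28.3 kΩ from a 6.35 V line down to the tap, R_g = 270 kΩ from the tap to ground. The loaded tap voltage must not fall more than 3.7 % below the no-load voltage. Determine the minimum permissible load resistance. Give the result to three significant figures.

R_L(min) ≈ 667 kΩ

Output resistance R_th = R_s‖R_g = (28.3 × 270)/298.3 = 25.62 kΩ.
The fractional drop is R_th/(R_th + R_L); requiring this ≤ 0.0370 gives R_L ≥ R_th(1/0.0370 − 1) = 25.62 × 26.03 = 667 kΩ.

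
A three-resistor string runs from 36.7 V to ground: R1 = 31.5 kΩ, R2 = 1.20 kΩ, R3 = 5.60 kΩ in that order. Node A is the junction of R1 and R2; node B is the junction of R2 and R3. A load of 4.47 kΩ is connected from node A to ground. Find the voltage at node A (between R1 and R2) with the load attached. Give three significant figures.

Below node A the series string R2+R3 = 6.800 kΩ sits in parallel with the 4.47 kΩ load: 2.697 kΩ.
V_A = 36.7 × 2.697/(31.5 + 2.697) = 2.89 V.

V ≈ 2.89 V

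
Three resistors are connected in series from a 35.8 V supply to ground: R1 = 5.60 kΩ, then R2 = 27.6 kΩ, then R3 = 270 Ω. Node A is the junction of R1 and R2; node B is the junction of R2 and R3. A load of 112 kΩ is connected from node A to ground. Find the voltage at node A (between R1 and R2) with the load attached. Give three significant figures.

V ≈ 28.6 V

Below node A the series string R2+R3 = 27870 Ω sits in parallel with the 112000 Ω load: 22320 Ω.
V_A = 35.8 × 22320/(5600 + 22320) = 28.6 V.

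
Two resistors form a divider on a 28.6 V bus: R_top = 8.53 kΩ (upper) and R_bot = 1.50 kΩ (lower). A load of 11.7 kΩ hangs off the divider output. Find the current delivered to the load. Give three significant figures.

R_bot‖R_L = 1.330 kΩ; V_out = 28.6 × 1.330/9.860 = 3.857 V.
I_L = V_out / R_L = 3.857 / 11.7 kΩ = 0.330 mA.

I_L ≈ 0.330 mA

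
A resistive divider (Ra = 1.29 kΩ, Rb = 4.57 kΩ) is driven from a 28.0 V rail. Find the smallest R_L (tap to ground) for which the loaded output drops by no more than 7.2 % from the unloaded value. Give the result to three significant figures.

R_L(min) ≈ 13.0 kΩ

Output resistance R_th = Ra‖Rb = (1.29 × 4.57)/5.860 = 1.006 kΩ.
The fractional drop is R_th/(R_th + R_L); requiring this ≤ 0.0720 gives R_L ≥ R_th(1/0.0720 − 1) = 1.006 × 12.89 = 13.0 kΩ.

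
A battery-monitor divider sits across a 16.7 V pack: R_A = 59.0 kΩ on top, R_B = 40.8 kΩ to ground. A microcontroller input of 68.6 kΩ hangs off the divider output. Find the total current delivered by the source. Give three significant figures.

R_B‖R_L = 25.58 kΩ, so the source sees R_A + R_B‖R_L = 84.58 kΩ.
I = 16.7 V / 84.58 kΩ = 0.197 mA.

I ≈ 0.197 mA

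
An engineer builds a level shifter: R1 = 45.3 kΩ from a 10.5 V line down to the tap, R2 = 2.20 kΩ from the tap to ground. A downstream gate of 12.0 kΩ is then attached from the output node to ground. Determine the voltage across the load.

V_out ≈ 0.414 V

The load sits in parallel with R2: R2‖R_L = (2.20 × 12.0) / (2.20 + 12.0) = 1.859 kΩ.
V_out = 10.5 × 1.859 / (45.3 + 1.859) = 10.5 × 1.859/47.16 = 0.414 V.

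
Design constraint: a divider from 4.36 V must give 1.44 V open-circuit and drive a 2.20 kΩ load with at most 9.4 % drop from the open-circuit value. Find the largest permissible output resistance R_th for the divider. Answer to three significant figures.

Loading drop = R_th/(R_th + R_L) ≤ 0.0940, so R_th ≤ R_L · ε/(1−ε) = 2.20 kΩ × 0.0940/0.9060 = 228 Ω.
(Any R1, R2 with R2/(R1+R2) = 0.330 and R1‖R2 ≤ 228 Ω will meet the spec.)

R_th ≤ 228 Ω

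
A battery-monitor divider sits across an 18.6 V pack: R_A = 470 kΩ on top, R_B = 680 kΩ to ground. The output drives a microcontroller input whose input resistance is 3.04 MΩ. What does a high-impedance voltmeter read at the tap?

The load sits in parallel with R_B: R_B‖R_L = (680 × 3040) / (680 + 3040) = 555.7 kΩ.
V_out = 18.6 × 555.7 / (470 + 555.7) = 18.6 × 555.7/1026 = 10.1 V.
(Unloaded it would have been 11.0 V.)

V_out ≈ 10.1 V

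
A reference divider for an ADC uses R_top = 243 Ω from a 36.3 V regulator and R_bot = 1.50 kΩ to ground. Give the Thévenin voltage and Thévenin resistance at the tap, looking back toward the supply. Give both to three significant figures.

V_th = 31.2 V, R_th = 209 Ω

V_th is the open-circuit tap voltage: 36.3 × 1500/(243 + 1500) = 31.2 V.
With the supply zeroed, R_top and R_bot appear in parallel from the tap: R_th = R_top‖R_bot = (243 × 1500)/1743 = 209 Ω.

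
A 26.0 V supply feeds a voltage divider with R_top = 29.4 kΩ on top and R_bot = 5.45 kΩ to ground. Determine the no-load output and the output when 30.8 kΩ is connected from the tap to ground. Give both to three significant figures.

Unloaded: 4.07 V; loaded: 3.54 V

Open-circuit: V = 26.0 × 5.45/(29.4 + 5.45) = 4.07 V.
With the load, R_bot becomes R_bot‖R_L = 4.631 kΩ, so V = 26.0 × 4.631/34.03 = 3.54 V.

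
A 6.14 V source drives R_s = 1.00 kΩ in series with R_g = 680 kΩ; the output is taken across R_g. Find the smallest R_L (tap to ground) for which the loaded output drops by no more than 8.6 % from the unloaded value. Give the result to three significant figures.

Output resistance R_th = R_s‖R_g = (1000 × 680000)/681000 = 998.5 Ω.
The fractional drop is R_th/(R_th + R_L); requiring this ≤ 0.0860 gives R_L ≥ R_th(1/0.0860 − 1) = 998.5 × 10.63 = 10.6 kΩ.

R_L(min) ≈ 10.6 kΩ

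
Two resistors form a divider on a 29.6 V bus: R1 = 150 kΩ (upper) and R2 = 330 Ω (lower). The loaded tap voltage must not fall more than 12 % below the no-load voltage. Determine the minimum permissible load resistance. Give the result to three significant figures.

R_L(min) ≈ 2.41 kΩ

Output resistance R_th = R1‖R2 = (150000 × 330)/150300 = 329.3 Ω.
The fractional drop is R_th/(R_th + R_L); requiring this ≤ 0.120 gives R_L ≥ R_th(1/0.120 − 1) = 329.3 × 7.333 = 2.41 kΩ.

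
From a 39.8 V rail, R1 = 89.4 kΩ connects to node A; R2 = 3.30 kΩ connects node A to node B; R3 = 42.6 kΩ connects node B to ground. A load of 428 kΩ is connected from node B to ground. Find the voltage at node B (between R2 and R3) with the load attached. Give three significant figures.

V ≈ 11.7 V

At node B, R3 is in parallel with the load: R3‖R_L = 38.74 kΩ.
Below node A the resistance is R2 + (R3‖R_L) = 42.04 kΩ, so V_A = 39.8 × 42.04/131.4 = 12.73 V.
Then V_B = V_A × (R3‖R_L)/(R2 + R3‖R_L) = 12.73 × 38.74/42.04 = 11.7 V.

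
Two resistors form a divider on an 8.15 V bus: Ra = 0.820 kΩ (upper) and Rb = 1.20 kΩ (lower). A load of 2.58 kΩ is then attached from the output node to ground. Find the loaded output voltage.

The load sits in parallel with Rb: Rb‖R_L = (1200 × 2580) / (1200 + 2580) = 819.0 Ω.
V_out = 8.15 × 819.0 / (820 + 819.0) = 8.15 × 819.0/1639 = 4.07 V.

V_out ≈ 4.07 V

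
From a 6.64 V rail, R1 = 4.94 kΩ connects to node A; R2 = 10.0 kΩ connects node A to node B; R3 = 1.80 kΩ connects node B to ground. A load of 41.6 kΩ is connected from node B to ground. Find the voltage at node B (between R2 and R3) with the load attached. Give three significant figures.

At node B, R3 is in parallel with the load: R3‖R_L = 1.725 kΩ.
Below node A the resistance is R2 + (R3‖R_L) = 11.73 kΩ, so V_A = 6.64 × 11.73/16.67 = 4.672 V.
Then V_B = V_A × (R3‖R_L)/(R2 + R3‖R_L) = 4.672 × 1.725/11.73 = 0.687 V.

V ≈ 0.687 V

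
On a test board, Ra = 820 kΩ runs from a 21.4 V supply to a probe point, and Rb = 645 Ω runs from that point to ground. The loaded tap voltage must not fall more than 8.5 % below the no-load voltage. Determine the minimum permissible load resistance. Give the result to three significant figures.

R_L(min) ≈ 6.94 kΩ

Output resistance R_th = Ra‖Rb = (820000 × 645)/820600 = 644.5 Ω.
The fractional drop is R_th/(R_th + R_L); requiring this ≤ 0.0850 gives R_L ≥ R_th(1/0.0850 − 1) = 644.5 × 10.76 = 6.94 kΩ.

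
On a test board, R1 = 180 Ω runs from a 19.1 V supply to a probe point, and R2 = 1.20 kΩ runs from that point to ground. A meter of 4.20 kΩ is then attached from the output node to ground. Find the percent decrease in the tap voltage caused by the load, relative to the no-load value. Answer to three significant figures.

The divider's output (Thévenin) resistance is R1‖R2 = 156.5 Ω.
Fractional drop under load = R_th/(R_th + R_L) = 156.5 / (156.5 + 4200) = 0.03593.
So the output falls by 3.59 %.

3.59 %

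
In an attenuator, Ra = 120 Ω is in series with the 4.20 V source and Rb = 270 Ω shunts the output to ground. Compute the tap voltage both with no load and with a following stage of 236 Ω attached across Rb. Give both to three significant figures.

Unloaded: 2.91 V; loaded: 2.15 V

Open-circuit: V = 4.20 × 270/(120 + 270) = 2.91 V.
With the load, Rb becomes Rb‖R_L = 125.9 Ω, so V = 4.20 × 125.9/245.9 = 2.15 V.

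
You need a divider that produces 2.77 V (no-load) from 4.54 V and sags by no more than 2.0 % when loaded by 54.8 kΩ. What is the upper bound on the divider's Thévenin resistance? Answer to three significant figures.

R_th ≤ 1.12 kΩ

Loading drop = R_th/(R_th + R_L) ≤ 0.0200, so R_th ≤ R_L · ε/(1−ε) = 54.8 kΩ × 0.0200/0.9800 = 1.12 kΩ.
(Any R1, R2 with R2/(R1+R2) = 0.610 and R1‖R2 ≤ 1.12 kΩ will meet the spec.)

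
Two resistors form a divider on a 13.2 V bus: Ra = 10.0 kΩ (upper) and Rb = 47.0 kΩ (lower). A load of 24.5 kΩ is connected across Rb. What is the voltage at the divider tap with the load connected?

The load sits in parallel with Rb: Rb‖R_L = (47.0 × 24.5) / (47.0 + 24.5) = 16.10 kΩ.
V_out = 13.2 × 16.10 / (10.0 + 16.10) = 13.2 × 16.10/26.10 = 8.14 V.
(Unloaded it would have been 10.9 V.)

V_out ≈ 8.14 V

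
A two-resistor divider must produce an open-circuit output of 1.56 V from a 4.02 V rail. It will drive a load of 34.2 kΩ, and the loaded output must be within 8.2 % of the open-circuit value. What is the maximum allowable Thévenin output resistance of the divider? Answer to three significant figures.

R_th ≤ 3.05 kΩ

Loading drop = R_th/(R_th + R_L) ≤ 0.0820, so R_th ≤ R_L · ε/(1−ε) = 34.2 kΩ × 0.0820/0.9180 = 3.05 kΩ.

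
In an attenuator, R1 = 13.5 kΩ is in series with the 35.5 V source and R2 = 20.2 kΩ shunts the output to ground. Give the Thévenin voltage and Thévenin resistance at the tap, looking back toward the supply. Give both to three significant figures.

V_th = 21.3 V, R_th = 8.09 kΩ

V_th is the open-circuit tap voltage: 35.5 × 20.2/(13.5 + 20.2) = 21.3 V.
With the supply zeroed, R1 and R2 appear in parallel from the tap: R_th = R1‖R2 = (13.5 × 20.2)/33.70 = 8.09 kΩ.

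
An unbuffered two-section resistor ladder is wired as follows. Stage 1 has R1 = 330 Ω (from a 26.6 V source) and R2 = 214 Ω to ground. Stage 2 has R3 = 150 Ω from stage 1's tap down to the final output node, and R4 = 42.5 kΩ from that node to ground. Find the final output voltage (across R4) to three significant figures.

V_out ≈ 10.4 V

Stage 2 presents R3+R4 = 42650 Ω as a load on stage 1's tap.
Stage 1's lower leg becomes R2‖(R3+R4) = 212.9 Ω, so V_mid = 26.6 × 212.9/542.9 = 10.43 V.
Stage 2 is itself unloaded: V_out = V_mid × R4/(R3+R4) = 10.43 × 42500/42650 = 10.4 V.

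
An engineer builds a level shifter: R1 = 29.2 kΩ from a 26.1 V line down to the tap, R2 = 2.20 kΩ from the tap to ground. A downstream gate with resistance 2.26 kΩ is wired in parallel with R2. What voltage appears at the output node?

V_out ≈ 0.960 V

The load sits in parallel with R2: R2‖R_L = (2.20 × 2.26) / (2.20 + 2.26) = 1.115 kΩ.
V_out = 26.1 × 1.115 / (29.2 + 1.115) = 26.1 × 1.115/30.31 = 0.960 V.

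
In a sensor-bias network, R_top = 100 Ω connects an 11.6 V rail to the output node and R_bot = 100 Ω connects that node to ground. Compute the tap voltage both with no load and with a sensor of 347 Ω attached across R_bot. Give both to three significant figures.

Open-circuit: V = 11.6 × 100/(100 + 100) = 5.80 V.
With the load, R_bot becomes R_bot‖R_L = 77.63 Ω, so V = 11.6 × 77.63/177.6 = 5.07 V.

Unloaded: 5.80 V; loaded: 5.07 V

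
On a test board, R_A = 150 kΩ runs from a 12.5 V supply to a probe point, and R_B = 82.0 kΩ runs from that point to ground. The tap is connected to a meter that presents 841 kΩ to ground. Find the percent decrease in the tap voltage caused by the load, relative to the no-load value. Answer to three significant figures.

5.93 %

The divider's output (Thévenin) resistance is R_A‖R_B = 53.02 kΩ.
Fractional drop under load = R_th/(R_th + R_L) = 53.02 / (53.02 + 841) = 0.05930.
So the output falls by 5.93 %.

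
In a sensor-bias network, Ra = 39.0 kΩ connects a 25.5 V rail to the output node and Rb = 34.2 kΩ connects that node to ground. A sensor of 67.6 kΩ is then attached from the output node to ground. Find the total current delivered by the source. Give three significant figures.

Rb‖R_L = 22.71 kΩ, so the source sees Ra + Rb‖R_L = 61.71 kΩ.
I = 25.5 V / 61.71 kΩ = 0.413 mA.

I ≈ 0.413 mA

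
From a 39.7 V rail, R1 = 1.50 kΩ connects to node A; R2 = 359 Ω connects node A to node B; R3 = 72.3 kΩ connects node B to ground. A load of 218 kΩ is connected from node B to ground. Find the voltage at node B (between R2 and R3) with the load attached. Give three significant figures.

V ≈ 38.4 V

At node B, R3 is in parallel with the load: R3‖R_L = 54290 Ω.
Below node A the resistance is R2 + (R3‖R_L) = 54650 Ω, so V_A = 39.7 × 54650/56150 = 38.64 V.
Then V_B = V_A × (R3‖R_L)/(R2 + R3‖R_L) = 38.64 × 54290/54650 = 38.4 V.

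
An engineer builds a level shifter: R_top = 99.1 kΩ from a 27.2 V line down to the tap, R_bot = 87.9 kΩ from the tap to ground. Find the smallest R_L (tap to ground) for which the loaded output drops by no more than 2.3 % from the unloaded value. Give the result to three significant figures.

R_L(min) ≈ 1.98 MΩ

Output resistance R_th = R_top‖R_bot = (99.1 × 87.9)/187.0 = 46.58 kΩ.
The fractional drop is R_th/(R_th + R_L); requiring this ≤ 0.0230 gives R_L ≥ R_th(1/0.0230 − 1) = 46.58 × 42.48 = 1.98 MΩ.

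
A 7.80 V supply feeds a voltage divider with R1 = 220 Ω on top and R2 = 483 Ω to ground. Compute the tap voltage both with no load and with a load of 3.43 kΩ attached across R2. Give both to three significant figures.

Unloaded: 5.36 V; loaded: 5.13 V

Open-circuit: V = 7.80 × 483/(220 + 483) = 5.36 V.
With the load, R2 becomes R2‖R_L = 423.4 Ω, so V = 7.80 × 423.4/643.4 = 5.13 V.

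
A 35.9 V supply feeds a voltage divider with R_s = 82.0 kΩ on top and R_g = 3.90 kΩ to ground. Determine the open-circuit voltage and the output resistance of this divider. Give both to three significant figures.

V_th is the open-circuit tap voltage: 35.9 × 3.90/(82.0 + 3.90) = 1.63 V.
With the supply zeroed, R_s and R_g appear in parallel from the tap: R_th = R_s‖R_g = (82.0 × 3.90)/85.90 = 3.72 kΩ.

V_th = 1.63 V, R_th = 3.72 kΩ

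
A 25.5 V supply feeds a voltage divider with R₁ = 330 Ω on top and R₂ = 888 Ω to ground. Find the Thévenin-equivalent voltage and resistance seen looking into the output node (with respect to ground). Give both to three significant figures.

V_th = 18.6 V, R_th = 241 Ω

V_th is the open-circuit tap voltage: 25.5 × 888/(330 + 888) = 18.6 V.
With the supply zeroed, R₁ and R₂ appear in parallel from the tap: R_th = R₁‖R₂ = (330 × 888)/1218 = 241 Ω.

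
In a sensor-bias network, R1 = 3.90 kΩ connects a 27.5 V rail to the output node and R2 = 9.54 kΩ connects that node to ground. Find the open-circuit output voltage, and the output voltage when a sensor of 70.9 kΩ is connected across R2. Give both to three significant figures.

Unloaded: 19.5 V; loaded: 18.8 V

Open-circuit: V = 27.5 × 9.54/(3.90 + 9.54) = 19.5 V.
With the load, R2 becomes R2‖R_L = 8.409 kΩ, so V = 27.5 × 8.409/12.31 = 18.8 V.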